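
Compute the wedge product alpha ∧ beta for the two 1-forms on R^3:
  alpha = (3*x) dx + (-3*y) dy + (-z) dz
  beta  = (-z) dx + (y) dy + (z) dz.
alpha ∧ beta = (3*y*(x - z)) dx ∧ dy + (z*(3*x - z)) dx ∧ dz + (-2*y*z) dy ∧ dz

Distribute the wedge, using dx_i ∧ dx_j = -dx_j ∧ dx_i and dx_i ∧ dx_i = 0. For each pair (i, j) with i < j, the coefficient of dx_i ∧ dx_j in alpha ∧ beta is (alpha_i * beta_j - alpha_j * beta_i). Collecting: alpha ∧ beta = (3*y*(x - z)) dx ∧ dy + (z*(3*x - z)) dx ∧ dz + (-2*y*z) dy ∧ dz.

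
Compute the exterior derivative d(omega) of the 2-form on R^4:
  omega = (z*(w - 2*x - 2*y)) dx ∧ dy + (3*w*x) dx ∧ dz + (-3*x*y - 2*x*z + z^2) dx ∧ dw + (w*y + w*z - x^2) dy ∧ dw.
d(omega) = (w - 2*x - 2*y) dx ∧ dy ∧ dz + (x + z) dx ∧ dy ∧ dw + (5*x - 2*z) dx ∧ dz ∧ dw + (-w) dy ∧ dz ∧ dw

For a 2-form omega = sum_{i<j} g_{ij} dx_i ∧ dx_j, the exterior derivative is
  d(omega) = sum_{i<j} d(g_{ij}) ∧ dx_i ∧ dx_j = sum_{i<j, k} (∂g_{ij}/∂x_k) dx_k ∧ dx_i ∧ dx_j.
Expand each term, using dx_k ∧ dx_i ∧ dx_j = sgn(permutation) dx_{(a)} ∧ dx_{(b)} ∧ dx_{(c)} with (a < b < c) sorted:
  d(z*(w - 2*x - 2*y)) includes (∂/∂z)(z*(w - 2*x - 2*y)) dz = (w - 2*x - 2*y) dz, which multiplied by dx ∧ dy gives (w - 2*x - 2*y) dx ∧ dy ∧ dz
  d(z*(w - 2*x - 2*y)) includes (∂/∂w)(z*(w - 2*x - 2*y)) dw = (z) dw, which multiplied by dx ∧ dy gives (z) dx ∧ dy ∧ dw
  d(3*w*x) includes (∂/∂w)(3*w*x) dw = (3*x) dw, which multiplied by dx ∧ dz gives (3*x) dx ∧ dz ∧ dw
  d(-3*x*y - 2*x*z + z^2) includes (∂/∂y)(-3*x*y - 2*x*z + z^2) dy = (-3*x) dy, which multiplied by dx ∧ dw gives (3*x) dx ∧ dy ∧ dw
  d(-3*x*y - 2*x*z + z^2) includes (∂/∂z)(-3*x*y - 2*x*z + z^2) dz = (-2*x + 2*z) dz, which multiplied by dx ∧ dw gives (2*x - 2*z) dx ∧ dz ∧ dw
  d(w*y + w*z - x^2) includes (∂/∂x)(w*y + w*z - x^2) dx = (-2*x) dx, which multiplied by dy ∧ dw gives (-2*x) dx ∧ dy ∧ dw
  d(w*y + w*z - x^2) includes (∂/∂z)(w*y + w*z - x^2) dz = (w) dz, which multiplied by dy ∧ dw gives (-w) dy ∧ dz ∧ dw
Collecting like 3-forms: d(omega) = (w - 2*x - 2*y) dx ∧ dy ∧ dz + (x + z) dx ∧ dy ∧ dw + (5*x - 2*z) dx ∧ dz ∧ dw + (-w) dy ∧ dz ∧ dw.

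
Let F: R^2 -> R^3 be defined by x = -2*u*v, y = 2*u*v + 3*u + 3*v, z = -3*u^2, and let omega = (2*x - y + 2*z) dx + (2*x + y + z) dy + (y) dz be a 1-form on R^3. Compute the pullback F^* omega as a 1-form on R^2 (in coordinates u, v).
F^* omega = (-6*u^2*v - 27*u^2 + 8*u*v^2 - 12*u*v + 9*u + 12*v^2 + 9*v) du + (6*u^3 + 8*u^2*v + 3*u^2 + 6*u*v + 9*u + 9*v) dv

Using F^*(f dg) = (f ∘ F) d(g ∘ F), substitute each coordinate x_i by F_i(u, v) in f_i, and replace dx_i by d F_i = (∂F_i/∂u) du + (∂F_i/∂v) dv.
  For the x component: f_1(F) = -6*u^2 - 6*u*v - 3*u - 3*v; d F_1 = (-2*v) du + (-2*u) dv
  For the y component: f_2(F) = -3*u^2 - 2*u*v + 3*u + 3*v; d F_2 = (2*v + 3) du + (2*u + 3) dv
  For the z component: f_3(F) = 2*u*v + 3*u + 3*v; d F_3 = (-6*u) du + (0) dv
Combining and collecting du, dv coefficients:
  coeff of du: -6*u^2*v - 27*u^2 + 8*u*v^2 - 12*u*v + 9*u + 12*v^2 + 9*v
  coeff of dv: 6*u^3 + 8*u^2*v + 3*u^2 + 6*u*v + 9*u + 9*v
F^* omega = (-6*u^2*v - 27*u^2 + 8*u*v^2 - 12*u*v + 9*u + 12*v^2 + 9*v) du + (6*u^3 + 8*u^2*v + 3*u^2 + 6*u*v + 9*u + 9*v) dv.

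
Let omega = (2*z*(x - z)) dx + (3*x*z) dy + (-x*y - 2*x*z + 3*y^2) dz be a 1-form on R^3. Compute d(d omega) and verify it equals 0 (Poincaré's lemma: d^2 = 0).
d(d omega) = 0

Step 1: d omega = sum_{i<j} (∂f_j/∂x_i - ∂f_i/∂x_j) dx_i ∧ dx_j:
  coeff of dx ∧ dy: 3*z
  coeff of dx ∧ dz: -2*x - y + 2*z
  coeff of dy ∧ dz: -4*x + 6*y
Step 2: Apply d again to each 2-form coefficient. The only possible 3-form in R^3 is dx ∧ dy ∧ dz, with coefficient
  ∂(coeff of dy∧dz)/∂x - ∂(coeff of dx∧dz)/∂y + ∂(coeff of dx∧dy)/∂z
  = ∂/∂x (-4*x + 6*y) - ∂/∂y (-2*x - y + 2*z) + ∂/∂z (3*z).
Each of these terms simplifies to sums of mixed partials that cancel in pairs. The result is 0 (by equality of mixed partials for smooth functions — Schwarz / Clairaut).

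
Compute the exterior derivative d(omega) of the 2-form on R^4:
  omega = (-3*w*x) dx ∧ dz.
d(omega) = (-3*x) dx ∧ dz ∧ dw

For a 2-form omega = sum_{i<j} g_{ij} dx_i ∧ dx_j, the exterior derivative is
  d(omega) = sum_{i<j} d(g_{ij}) ∧ dx_i ∧ dx_j = sum_{i<j, k} (∂g_{ij}/∂x_k) dx_k ∧ dx_i ∧ dx_j.
Expand each term, using dx_k ∧ dx_i ∧ dx_j = sgn(permutation) dx_{(a)} ∧ dx_{(b)} ∧ dx_{(c)} with (a < b < c) sorted:
  d(-3*w*x) includes (∂/∂w)(-3*w*x) dw = (-3*x) dw, which multiplied by dx ∧ dz gives (-3*x) dx ∧ dz ∧ dw
Collecting like 3-forms: d(omega) = (-3*x) dx ∧ dz ∧ dw.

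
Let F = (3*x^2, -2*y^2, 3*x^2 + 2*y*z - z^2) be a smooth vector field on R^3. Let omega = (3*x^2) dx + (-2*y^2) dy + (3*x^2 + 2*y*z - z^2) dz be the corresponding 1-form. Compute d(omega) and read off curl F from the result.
d(omega) = (2*z) dy ∧ dz + (-6*x) dz ∧ dx + (0) dx ∧ dy; curl F = (2*z, -6*x, 0)

d omega = sum_{i<j} (∂f_j/∂x_i - ∂f_i/∂x_j) dx_i ∧ dx_j. Under the identification (dy ∧ dz, dz ∧ dx, dx ∧ dy) ↔ (e_x, e_y, e_z), the coefficients are exactly the components of curl F. Compute:
  ∂R/∂y - ∂Q/∂z = (2*z) - (0) = 2*z
  ∂P/∂z - ∂R/∂x = (0) - (6*x) = -6*x
  ∂Q/∂x - ∂P/∂y = (0) - (0) = 0.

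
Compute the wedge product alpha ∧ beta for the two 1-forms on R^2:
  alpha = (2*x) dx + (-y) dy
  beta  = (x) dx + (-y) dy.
alpha ∧ beta = (-x*y) dx ∧ dy

Distribute the wedge, using dx_i ∧ dx_j = -dx_j ∧ dx_i and dx_i ∧ dx_i = 0. For each pair (i, j) with i < j, the coefficient of dx_i ∧ dx_j in alpha ∧ beta is (alpha_i * beta_j - alpha_j * beta_i). Collecting: alpha ∧ beta = (-x*y) dx ∧ dy.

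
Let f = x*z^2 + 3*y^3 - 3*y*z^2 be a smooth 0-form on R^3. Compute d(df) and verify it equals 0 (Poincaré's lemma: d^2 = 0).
d(df) = 0

Step 1: df = sum_i (∂f/∂x_i) dx_i = (z^2) dx + (9*y^2 - 3*z^2) dy + (2*z*(x - 3*y)) dz.
Step 2: Apply d again. Using the 1-form formula, the coefficient of dx ∧ dy in d(df) is ∂^2 f/∂x ∂y - ∂^2 f/∂y ∂x = (0) - (0) = 0 (equality of mixed partials for smooth f).
Similarly for dx ∧ dz and dy ∧ dz — all coefficients vanish. So d(df) = 0.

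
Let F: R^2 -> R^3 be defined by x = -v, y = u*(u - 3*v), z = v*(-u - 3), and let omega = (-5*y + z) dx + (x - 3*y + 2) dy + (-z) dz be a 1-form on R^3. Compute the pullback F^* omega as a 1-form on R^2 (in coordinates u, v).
F^* omega = (-6*u^3 + 27*u^2*v - 28*u*v^2 - 2*u*v + 4*u - 6*v) du + (9*u^3 - 28*u^2*v + 5*u^2 - 17*u*v - 6*u - 6*v) dv

Using F^*(f dg) = (f ∘ F) d(g ∘ F), substitute each coordinate x_i by F_i(u, v) in f_i, and replace dx_i by d F_i = (∂F_i/∂u) du + (∂F_i/∂v) dv.
  For the x component: f_1(F) = -5*u^2 + 14*u*v - 3*v; d F_1 = (0) du + (-1) dv
  For the y component: f_2(F) = -3*u^2 + 9*u*v - v + 2; d F_2 = (2*u - 3*v) du + (-3*u) dv
  For the z component: f_3(F) = v*(u + 3); d F_3 = (-v) du + (-u - 3) dv
Combining and collecting du, dv coefficients:
  coeff of du: -6*u^3 + 27*u^2*v - 28*u*v^2 - 2*u*v + 4*u - 6*v
  coeff of dv: 9*u^3 - 28*u^2*v + 5*u^2 - 17*u*v - 6*u - 6*v
F^* omega = (-6*u^3 + 27*u^2*v - 28*u*v^2 - 2*u*v + 4*u - 6*v) du + (9*u^3 - 28*u^2*v + 5*u^2 - 17*u*v - 6*u - 6*v) dv.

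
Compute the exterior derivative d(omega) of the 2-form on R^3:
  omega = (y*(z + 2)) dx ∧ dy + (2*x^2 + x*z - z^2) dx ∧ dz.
d(omega) = (y) dx ∧ dy ∧ dz

For a 2-form omega = sum_{i<j} g_{ij} dx_i ∧ dx_j, the exterior derivative is
  d(omega) = sum_{i<j} d(g_{ij}) ∧ dx_i ∧ dx_j = sum_{i<j, k} (∂g_{ij}/∂x_k) dx_k ∧ dx_i ∧ dx_j.
Expand each term, using dx_k ∧ dx_i ∧ dx_j = sgn(permutation) dx_{(a)} ∧ dx_{(b)} ∧ dx_{(c)} with (a < b < c) sorted:
  d(y*(z + 2)) includes (∂/∂z)(y*(z + 2)) dz = (y) dz, which multiplied by dx ∧ dy gives (y) dx ∧ dy ∧ dz
Collecting like 3-forms: d(omega) = (y) dx ∧ dy ∧ dz.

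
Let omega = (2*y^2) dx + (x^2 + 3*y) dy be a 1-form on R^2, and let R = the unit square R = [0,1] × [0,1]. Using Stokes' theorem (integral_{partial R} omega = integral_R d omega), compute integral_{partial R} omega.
integral_(partial R) omega = -1

Stokes: integral_partial_R omega = integral_R d omega with d omega = (∂Q/∂x - ∂P/∂y) dx ∧ dy.
  ∂Q/∂x = 2*x
  ∂P/∂y = 4*y
  integrand = ∂Q/∂x - ∂P/∂y = 2*x - 4*y.
Integrating over R: integral_0^1 integral_0^1 (2*x - 4*y) dx dy = -1.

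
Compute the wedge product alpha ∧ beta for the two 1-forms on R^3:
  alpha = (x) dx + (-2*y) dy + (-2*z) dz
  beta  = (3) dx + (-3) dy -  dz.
alpha ∧ beta = (-3*x + 6*y) dx ∧ dy + (-x + 6*z) dx ∧ dz + (2*y - 6*z) dy ∧ dz

Distribute the wedge, using dx_i ∧ dx_j = -dx_j ∧ dx_i and dx_i ∧ dx_i = 0. For each pair (i, j) with i < j, the coefficient of dx_i ∧ dx_j in alpha ∧ beta is (alpha_i * beta_j - alpha_j * beta_i). Collecting: alpha ∧ beta = (-3*x + 6*y) dx ∧ dy + (-x + 6*z) dx ∧ dz + (2*y - 6*z) dy ∧ dz.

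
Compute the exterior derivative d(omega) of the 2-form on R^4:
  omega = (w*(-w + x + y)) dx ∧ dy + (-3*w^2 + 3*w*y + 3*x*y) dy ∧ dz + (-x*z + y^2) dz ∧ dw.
d(omega) = (-2*w + x + y) dx ∧ dy ∧ dw + (3*y) dx ∧ dy ∧ dz + (-6*w + 5*y) dy ∧ dz ∧ dw + (-z) dx ∧ dz ∧ dw

For a 2-form omega = sum_{i<j} g_{ij} dx_i ∧ dx_j, the exterior derivative is
  d(omega) = sum_{i<j} d(g_{ij}) ∧ dx_i ∧ dx_j = sum_{i<j, k} (∂g_{ij}/∂x_k) dx_k ∧ dx_i ∧ dx_j.
Expand each term, using dx_k ∧ dx_i ∧ dx_j = sgn(permutation) dx_{(a)} ∧ dx_{(b)} ∧ dx_{(c)} with (a < b < c) sorted:
  d(w*(-w + x + y)) includes (∂/∂w)(w*(-w + x + y)) dw = (-2*w + x + y) dw, which multiplied by dx ∧ dy gives (-2*w + x + y) dx ∧ dy ∧ dw
  d(-3*w^2 + 3*w*y + 3*x*y) includes (∂/∂x)(-3*w^2 + 3*w*y + 3*x*y) dx = (3*y) dx, which multiplied by dy ∧ dz gives (3*y) dx ∧ dy ∧ dz
  d(-3*w^2 + 3*w*y + 3*x*y) includes (∂/∂w)(-3*w^2 + 3*w*y + 3*x*y) dw = (-6*w + 3*y) dw, which multiplied by dy ∧ dz gives (-6*w + 3*y) dy ∧ dz ∧ dw
  d(-x*z + y^2) includes (∂/∂x)(-x*z + y^2) dx = (-z) dx, which multiplied by dz ∧ dw gives (-z) dx ∧ dz ∧ dw
  d(-x*z + y^2) includes (∂/∂y)(-x*z + y^2) dy = (2*y) dy, which multiplied by dz ∧ dw gives (2*y) dy ∧ dz ∧ dw
Collecting like 3-forms: d(omega) = (-2*w + x + y) dx ∧ dy ∧ dw + (3*y) dx ∧ dy ∧ dz + (-6*w + 5*y) dy ∧ dz ∧ dw + (-z) dx ∧ dz ∧ dw.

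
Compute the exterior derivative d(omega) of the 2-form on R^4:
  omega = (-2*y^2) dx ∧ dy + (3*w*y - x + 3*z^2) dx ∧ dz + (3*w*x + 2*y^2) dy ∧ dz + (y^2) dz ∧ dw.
d(omega) = (3*y) dx ∧ dz ∧ dw + (3*x + 2*y) dy ∧ dz ∧ dw

For a 2-form omega = sum_{i<j} g_{ij} dx_i ∧ dx_j, the exterior derivative is
  d(omega) = sum_{i<j} d(g_{ij}) ∧ dx_i ∧ dx_j = sum_{i<j, k} (∂g_{ij}/∂x_k) dx_k ∧ dx_i ∧ dx_j.
Expand each term, using dx_k ∧ dx_i ∧ dx_j = sgn(permutation) dx_{(a)} ∧ dx_{(b)} ∧ dx_{(c)} with (a < b < c) sorted:
  d(3*w*y - x + 3*z^2) includes (∂/∂y)(3*w*y - x + 3*z^2) dy = (3*w) dy, which multiplied by dx ∧ dz gives (-3*w) dx ∧ dy ∧ dz
  d(3*w*y - x + 3*z^2) includes (∂/∂w)(3*w*y - x + 3*z^2) dw = (3*y) dw, which multiplied by dx ∧ dz gives (3*y) dx ∧ dz ∧ dw
  d(3*w*x + 2*y^2) includes (∂/∂x)(3*w*x + 2*y^2) dx = (3*w) dx, which multiplied by dy ∧ dz gives (3*w) dx ∧ dy ∧ dz
  d(3*w*x + 2*y^2) includes (∂/∂w)(3*w*x + 2*y^2) dw = (3*x) dw, which multiplied by dy ∧ dz gives (3*x) dy ∧ dz ∧ dw
  d(y^2) includes (∂/∂y)(y^2) dy = (2*y) dy, which multiplied by dz ∧ dw gives (2*y) dy ∧ dz ∧ dw
Collecting like 3-forms: d(omega) = (3*y) dx ∧ dz ∧ dw + (3*x + 2*y) dy ∧ dz ∧ dw.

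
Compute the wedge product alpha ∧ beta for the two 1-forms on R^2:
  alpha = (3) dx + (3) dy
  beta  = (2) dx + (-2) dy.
alpha ∧ beta = (-12) dx ∧ dy

Distribute the wedge, using dx_i ∧ dx_j = -dx_j ∧ dx_i and dx_i ∧ dx_i = 0. For each pair (i, j) with i < j, the coefficient of dx_i ∧ dx_j in alpha ∧ beta is (alpha_i * beta_j - alpha_j * beta_i). Collecting: alpha ∧ beta = (-12) dx ∧ dy.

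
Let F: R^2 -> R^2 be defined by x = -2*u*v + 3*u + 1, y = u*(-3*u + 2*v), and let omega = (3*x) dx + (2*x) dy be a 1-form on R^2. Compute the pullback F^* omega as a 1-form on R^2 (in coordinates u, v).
F^* omega = (24*u^2*v - 36*u^2 + 4*u*v^2 - 24*u*v + 15*u - 2*v + 9) du + (2*u*(2*u*v - 3*u - 1)) dv

Using F^*(f dg) = (f ∘ F) d(g ∘ F), substitute each coordinate x_i by F_i(u, v) in f_i, and replace dx_i by d F_i = (∂F_i/∂u) du + (∂F_i/∂v) dv.
  For the x component: f_1(F) = -6*u*v + 9*u + 3; d F_1 = (3 - 2*v) du + (-2*u) dv
  For the y component: f_2(F) = -4*u*v + 6*u + 2; d F_2 = (-6*u + 2*v) du + (2*u) dv
Combining and collecting du, dv coefficients:
  coeff of du: 24*u^2*v - 36*u^2 + 4*u*v^2 - 24*u*v + 15*u - 2*v + 9
  coeff of dv: 2*u*(2*u*v - 3*u - 1)
F^* omega = (24*u^2*v - 36*u^2 + 4*u*v^2 - 24*u*v + 15*u - 2*v + 9) du + (2*u*(2*u*v - 3*u - 1)) dv.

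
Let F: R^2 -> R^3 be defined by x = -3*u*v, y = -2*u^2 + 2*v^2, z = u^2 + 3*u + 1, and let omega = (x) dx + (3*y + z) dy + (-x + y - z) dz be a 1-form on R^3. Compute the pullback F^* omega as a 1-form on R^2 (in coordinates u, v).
F^* omega = (14*u^3 + 6*u^2*v - 27*u^2 - 11*u*v^2 + 9*u*v - 15*u + 6*v^2 - 3) du + (v*(-11*u^2 + 12*u + 24*v^2 + 4)) dv

Using F^*(f dg) = (f ∘ F) d(g ∘ F), substitute each coordinate x_i by F_i(u, v) in f_i, and replace dx_i by d F_i = (∂F_i/∂u) du + (∂F_i/∂v) dv.
  For the x component: f_1(F) = -3*u*v; d F_1 = (-3*v) du + (-3*u) dv
  For the y component: f_2(F) = -5*u^2 + 3*u + 6*v^2 + 1; d F_2 = (-4*u) du + (4*v) dv
  For the z component: f_3(F) = -3*u^2 + 3*u*v - 3*u + 2*v^2 - 1; d F_3 = (2*u + 3) du + (0) dv
Combining and collecting du, dv coefficients:
  coeff of du: 14*u^3 + 6*u^2*v - 27*u^2 - 11*u*v^2 + 9*u*v - 15*u + 6*v^2 - 3
  coeff of dv: v*(-11*u^2 + 12*u + 24*v^2 + 4)
F^* omega = (14*u^3 + 6*u^2*v - 27*u^2 - 11*u*v^2 + 9*u*v - 15*u + 6*v^2 - 3) du + (v*(-11*u^2 + 12*u + 24*v^2 + 4)) dv.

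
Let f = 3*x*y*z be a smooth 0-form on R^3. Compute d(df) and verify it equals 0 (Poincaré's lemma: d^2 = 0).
d(df) = 0

Step 1: df = sum_i (∂f/∂x_i) dx_i = (3*y*z) dx + (3*x*z) dy + (3*x*y) dz.
Step 2: Apply d again. Using the 1-form formula, the coefficient of dx ∧ dy in d(df) is ∂^2 f/∂x ∂y - ∂^2 f/∂y ∂x = (3*z) - (3*z) = 0 (equality of mixed partials for smooth f).
Similarly for dx ∧ dz and dy ∧ dz — all coefficients vanish. So d(df) = 0.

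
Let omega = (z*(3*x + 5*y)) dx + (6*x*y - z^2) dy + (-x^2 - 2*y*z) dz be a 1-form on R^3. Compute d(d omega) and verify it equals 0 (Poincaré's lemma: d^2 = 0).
d(d omega) = 0

Step 1: d omega = sum_{i<j} (∂f_j/∂x_i - ∂f_i/∂x_j) dx_i ∧ dx_j:
  coeff of dx ∧ dy: 6*y - 5*z
  coeff of dx ∧ dz: -5*x - 5*y
  coeff of dy ∧ dz: 0
Step 2: Apply d again to each 2-form coefficient. The only possible 3-form in R^3 is dx ∧ dy ∧ dz, with coefficient
  ∂(coeff of dy∧dz)/∂x - ∂(coeff of dx∧dz)/∂y + ∂(coeff of dx∧dy)/∂z
  = ∂/∂x (0) - ∂/∂y (-5*x - 5*y) + ∂/∂z (6*y - 5*z).
Each of these terms simplifies to sums of mixed partials that cancel in pairs. The result is 0 (by equality of mixed partials for smooth functions — Schwarz / Clairaut).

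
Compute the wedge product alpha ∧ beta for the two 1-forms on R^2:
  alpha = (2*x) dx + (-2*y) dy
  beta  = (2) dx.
alpha ∧ beta = (4*y) dx ∧ dy

Distribute the wedge, using dx_i ∧ dx_j = -dx_j ∧ dx_i and dx_i ∧ dx_i = 0. For each pair (i, j) with i < j, the coefficient of dx_i ∧ dx_j in alpha ∧ beta is (alpha_i * beta_j - alpha_j * beta_i). Collecting: alpha ∧ beta = (4*y) dx ∧ dy.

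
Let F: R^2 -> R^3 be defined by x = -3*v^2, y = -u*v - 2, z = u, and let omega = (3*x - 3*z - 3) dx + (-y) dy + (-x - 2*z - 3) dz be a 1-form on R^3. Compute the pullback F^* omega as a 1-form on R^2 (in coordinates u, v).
F^* omega = (-u*v^2 - 2*u + 3*v^2 - 2*v - 3) du + (-u^2*v + 18*u*v - 2*u + 54*v^3 + 18*v) dv

Using F^*(f dg) = (f ∘ F) d(g ∘ F), substitute each coordinate x_i by F_i(u, v) in f_i, and replace dx_i by d F_i = (∂F_i/∂u) du + (∂F_i/∂v) dv.
  For the x component: f_1(F) = -3*u - 9*v^2 - 3; d F_1 = (0) du + (-6*v) dv
  For the y component: f_2(F) = u*v + 2; d F_2 = (-v) du + (-u) dv
  For the z component: f_3(F) = -2*u + 3*v^2 - 3; d F_3 = (1) du + (0) dv
Combining and collecting du, dv coefficients:
  coeff of du: -u*v^2 - 2*u + 3*v^2 - 2*v - 3
  coeff of dv: -u^2*v + 18*u*v - 2*u + 54*v^3 + 18*v
F^* omega = (-u*v^2 - 2*u + 3*v^2 - 2*v - 3) du + (-u^2*v + 18*u*v - 2*u + 54*v^3 + 18*v) dv.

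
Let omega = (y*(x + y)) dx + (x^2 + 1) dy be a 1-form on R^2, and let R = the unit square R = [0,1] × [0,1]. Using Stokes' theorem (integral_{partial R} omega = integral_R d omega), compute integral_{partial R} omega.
integral_(partial R) omega = -1/2

Stokes: integral_partial_R omega = integral_R d omega with d omega = (∂Q/∂x - ∂P/∂y) dx ∧ dy.
  ∂Q/∂x = 2*x
  ∂P/∂y = x + 2*y
  integrand = ∂Q/∂x - ∂P/∂y = x - 2*y.
Integrating over R: integral_0^1 integral_0^1 (x - 2*y) dx dy = -1/2.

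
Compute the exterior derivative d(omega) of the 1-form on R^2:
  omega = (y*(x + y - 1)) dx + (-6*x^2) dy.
d(omega) = (-13*x - 2*y + 1) dx ∧ dy

For a 1-form omega = sum_i f_i dx_i, the exterior derivative is
  d(omega) = sum_{i < j} (∂f_j/∂x_i - ∂f_i/∂x_j) dx_i ∧ dx_j.
  coefficient of dx ∧ dy: ∂f_2/∂x - ∂f_1/∂y = ∂(-6*x^2)/∂x - ∂(y*(x + y - 1))/∂y = -13*x - 2*y + 1
Assembling: d(omega) = (-13*x - 2*y + 1) dx ∧ dy.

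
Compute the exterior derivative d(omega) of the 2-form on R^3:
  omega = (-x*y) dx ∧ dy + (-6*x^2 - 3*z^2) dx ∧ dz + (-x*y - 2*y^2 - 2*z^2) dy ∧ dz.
d(omega) = (-y) dx ∧ dy ∧ dz

For a 2-form omega = sum_{i<j} g_{ij} dx_i ∧ dx_j, the exterior derivative is
  d(omega) = sum_{i<j} d(g_{ij}) ∧ dx_i ∧ dx_j = sum_{i<j, k} (∂g_{ij}/∂x_k) dx_k ∧ dx_i ∧ dx_j.
Expand each term, using dx_k ∧ dx_i ∧ dx_j = sgn(permutation) dx_{(a)} ∧ dx_{(b)} ∧ dx_{(c)} with (a < b < c) sorted:
  d(-x*y - 2*y^2 - 2*z^2) includes (∂/∂x)(-x*y - 2*y^2 - 2*z^2) dx = (-y) dx, which multiplied by dy ∧ dz gives (-y) dx ∧ dy ∧ dz
Collecting like 3-forms: d(omega) = (-y) dx ∧ dy ∧ dz.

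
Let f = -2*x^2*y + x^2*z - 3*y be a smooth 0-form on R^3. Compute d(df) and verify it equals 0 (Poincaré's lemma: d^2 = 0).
d(df) = 0

Step 1: df = sum_i (∂f/∂x_i) dx_i = (2*x*(-2*y + z)) dx + (-2*x^2 - 3) dy + (x^2) dz.
Step 2: Apply d again. Using the 1-form formula, the coefficient of dx ∧ dy in d(df) is ∂^2 f/∂x ∂y - ∂^2 f/∂y ∂x = (-4*x) - (-4*x) = 0 (equality of mixed partials for smooth f).
Similarly for dx ∧ dz and dy ∧ dz — all coefficients vanish. So d(df) = 0.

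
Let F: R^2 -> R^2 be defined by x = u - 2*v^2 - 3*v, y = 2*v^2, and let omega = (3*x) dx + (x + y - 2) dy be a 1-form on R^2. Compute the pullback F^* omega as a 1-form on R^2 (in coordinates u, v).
F^* omega = (3*u - 6*v^2 - 9*v) du + (-8*u*v - 9*u + 24*v^3 + 42*v^2 + 19*v) dv

Using F^*(f dg) = (f ∘ F) d(g ∘ F), substitute each coordinate x_i by F_i(u, v) in f_i, and replace dx_i by d F_i = (∂F_i/∂u) du + (∂F_i/∂v) dv.
  For the x component: f_1(F) = 3*u - 6*v^2 - 9*v; d F_1 = (1) du + (-4*v - 3) dv
  For the y component: f_2(F) = u - 3*v - 2; d F_2 = (0) du + (4*v) dv
Combining and collecting du, dv coefficients:
  coeff of du: 3*u - 6*v^2 - 9*v
  coeff of dv: -8*u*v - 9*u + 24*v^3 + 42*v^2 + 19*v
F^* omega = (3*u - 6*v^2 - 9*v) du + (-8*u*v - 9*u + 24*v^3 + 42*v^2 + 19*v) dv.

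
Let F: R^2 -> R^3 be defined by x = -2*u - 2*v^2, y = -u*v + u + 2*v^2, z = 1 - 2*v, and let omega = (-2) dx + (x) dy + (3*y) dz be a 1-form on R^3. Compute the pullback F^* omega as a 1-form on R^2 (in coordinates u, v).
F^* omega = (2*u*v - 2*u + 2*v^3 - 2*v^2 + 4) du + (2*u^2 + 2*u*v^2 - 2*u*v - 6*u - 8*v^3 - 12*v^2 + 8*v) dv

Using F^*(f dg) = (f ∘ F) d(g ∘ F), substitute each coordinate x_i by F_i(u, v) in f_i, and replace dx_i by d F_i = (∂F_i/∂u) du + (∂F_i/∂v) dv.
  For the x component: f_1(F) = -2; d F_1 = (-2) du + (-4*v) dv
  For the y component: f_2(F) = -2*u - 2*v^2; d F_2 = (1 - v) du + (-u + 4*v) dv
  For the z component: f_3(F) = -3*u*v + 3*u + 6*v^2; d F_3 = (0) du + (-2) dv
Combining and collecting du, dv coefficients:
  coeff of du: 2*u*v - 2*u + 2*v^3 - 2*v^2 + 4
  coeff of dv: 2*u^2 + 2*u*v^2 - 2*u*v - 6*u - 8*v^3 - 12*v^2 + 8*v
F^* omega = (2*u*v - 2*u + 2*v^3 - 2*v^2 + 4) du + (2*u^2 + 2*u*v^2 - 2*u*v - 6*u - 8*v^3 - 12*v^2 + 8*v) dv.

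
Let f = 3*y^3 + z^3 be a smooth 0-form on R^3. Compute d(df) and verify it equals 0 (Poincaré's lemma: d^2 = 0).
d(df) = 0

Step 1: df = sum_i (∂f/∂x_i) dx_i = (0) dx + (9*y^2) dy + (3*z^2) dz.
Step 2: Apply d again. Using the 1-form formula, the coefficient of dx ∧ dy in d(df) is ∂^2 f/∂x ∂y - ∂^2 f/∂y ∂x = (0) - (0) = 0 (equality of mixed partials for smooth f).
Similarly for dx ∧ dz and dy ∧ dz — all coefficients vanish. So d(df) = 0.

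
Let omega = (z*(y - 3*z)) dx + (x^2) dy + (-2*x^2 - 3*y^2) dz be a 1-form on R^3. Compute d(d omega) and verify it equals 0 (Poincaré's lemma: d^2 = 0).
d(d omega) = 0

Step 1: d omega = sum_{i<j} (∂f_j/∂x_i - ∂f_i/∂x_j) dx_i ∧ dx_j:
  coeff of dx ∧ dy: 2*x - z
  coeff of dx ∧ dz: -4*x - y + 6*z
  coeff of dy ∧ dz: -6*y
Step 2: Apply d again to each 2-form coefficient. The only possible 3-form in R^3 is dx ∧ dy ∧ dz, with coefficient
  ∂(coeff of dy∧dz)/∂x - ∂(coeff of dx∧dz)/∂y + ∂(coeff of dx∧dy)/∂z
  = ∂/∂x (-6*y) - ∂/∂y (-4*x - y + 6*z) + ∂/∂z (2*x - z).
Each of these terms simplifies to sums of mixed partials that cancel in pairs. The result is 0 (by equality of mixed partials for smooth functions — Schwarz / Clairaut).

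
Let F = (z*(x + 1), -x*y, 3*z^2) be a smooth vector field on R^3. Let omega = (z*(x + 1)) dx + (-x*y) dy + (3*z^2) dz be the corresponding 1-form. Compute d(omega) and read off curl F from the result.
d(omega) = (0) dy ∧ dz + (x + 1) dz ∧ dx + (-y) dx ∧ dy; curl F = (0, x + 1, -y)

d omega = sum_{i<j} (∂f_j/∂x_i - ∂f_i/∂x_j) dx_i ∧ dx_j. Under the identification (dy ∧ dz, dz ∧ dx, dx ∧ dy) ↔ (e_x, e_y, e_z), the coefficients are exactly the components of curl F. Compute:
  ∂R/∂y - ∂Q/∂z = (0) - (0) = 0
  ∂P/∂z - ∂R/∂x = (x + 1) - (0) = x + 1
  ∂Q/∂x - ∂P/∂y = (-y) - (0) = -y.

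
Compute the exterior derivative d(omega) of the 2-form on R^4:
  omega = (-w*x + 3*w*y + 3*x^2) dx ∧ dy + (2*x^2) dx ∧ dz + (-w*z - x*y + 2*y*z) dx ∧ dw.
d(omega) = (3*y - 2*z) dx ∧ dy ∧ dw + (w - 2*y) dx ∧ dz ∧ dw

For a 2-form omega = sum_{i<j} g_{ij} dx_i ∧ dx_j, the exterior derivative is
  d(omega) = sum_{i<j} d(g_{ij}) ∧ dx_i ∧ dx_j = sum_{i<j, k} (∂g_{ij}/∂x_k) dx_k ∧ dx_i ∧ dx_j.
Expand each term, using dx_k ∧ dx_i ∧ dx_j = sgn(permutation) dx_{(a)} ∧ dx_{(b)} ∧ dx_{(c)} with (a < b < c) sorted:
  d(-w*x + 3*w*y + 3*x^2) includes (∂/∂w)(-w*x + 3*w*y + 3*x^2) dw = (-x + 3*y) dw, which multiplied by dx ∧ dy gives (-x + 3*y) dx ∧ dy ∧ dw
  d(-w*z - x*y + 2*y*z) includes (∂/∂y)(-w*z - x*y + 2*y*z) dy = (-x + 2*z) dy, which multiplied by dx ∧ dw gives (x - 2*z) dx ∧ dy ∧ dw
  d(-w*z - x*y + 2*y*z) includes (∂/∂z)(-w*z - x*y + 2*y*z) dz = (-w + 2*y) dz, which multiplied by dx ∧ dw gives (w - 2*y) dx ∧ dz ∧ dw
Collecting like 3-forms: d(omega) = (3*y - 2*z) dx ∧ dy ∧ dw + (w - 2*y) dx ∧ dz ∧ dw.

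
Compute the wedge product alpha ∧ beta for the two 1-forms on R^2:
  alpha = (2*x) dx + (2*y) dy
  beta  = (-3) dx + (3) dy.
alpha ∧ beta = (6*x + 6*y) dx ∧ dy

Distribute the wedge, using dx_i ∧ dx_j = -dx_j ∧ dx_i and dx_i ∧ dx_i = 0. For each pair (i, j) with i < j, the coefficient of dx_i ∧ dx_j in alpha ∧ beta is (alpha_i * beta_j - alpha_j * beta_i). Collecting: alpha ∧ beta = (6*x + 6*y) dx ∧ dy.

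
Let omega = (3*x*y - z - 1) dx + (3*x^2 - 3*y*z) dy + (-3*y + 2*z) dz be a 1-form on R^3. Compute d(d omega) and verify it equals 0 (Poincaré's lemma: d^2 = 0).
d(d omega) = 0

Step 1: d omega = sum_{i<j} (∂f_j/∂x_i - ∂f_i/∂x_j) dx_i ∧ dx_j:
  coeff of dx ∧ dy: 3*x
  coeff of dx ∧ dz: 1
  coeff of dy ∧ dz: 3*y - 3
Step 2: Apply d again to each 2-form coefficient. The only possible 3-form in R^3 is dx ∧ dy ∧ dz, with coefficient
  ∂(coeff of dy∧dz)/∂x - ∂(coeff of dx∧dz)/∂y + ∂(coeff of dx∧dy)/∂z
  = ∂/∂x (3*y - 3) - ∂/∂y (1) + ∂/∂z (3*x).
Each of these terms simplifies to sums of mixed partials that cancel in pairs. The result is 0 (by equality of mixed partials for smooth functions — Schwarz / Clairaut).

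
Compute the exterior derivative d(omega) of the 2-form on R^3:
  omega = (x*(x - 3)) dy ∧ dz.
d(omega) = (2*x - 3) dx ∧ dy ∧ dz

For a 2-form omega = sum_{i<j} g_{ij} dx_i ∧ dx_j, the exterior derivative is
  d(omega) = sum_{i<j} d(g_{ij}) ∧ dx_i ∧ dx_j = sum_{i<j, k} (∂g_{ij}/∂x_k) dx_k ∧ dx_i ∧ dx_j.
Expand each term, using dx_k ∧ dx_i ∧ dx_j = sgn(permutation) dx_{(a)} ∧ dx_{(b)} ∧ dx_{(c)} with (a < b < c) sorted:
  d(x*(x - 3)) includes (∂/∂x)(x*(x - 3)) dx = (2*x - 3) dx, which multiplied by dy ∧ dz gives (2*x - 3) dx ∧ dy ∧ dz
Collecting like 3-forms: d(omega) = (2*x - 3) dx ∧ dy ∧ dz.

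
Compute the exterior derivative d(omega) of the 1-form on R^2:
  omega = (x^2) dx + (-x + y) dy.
d(omega) = (-1) dx ∧ dy

For a 1-form omega = sum_i f_i dx_i, the exterior derivative is
  d(omega) = sum_{i < j} (∂f_j/∂x_i - ∂f_i/∂x_j) dx_i ∧ dx_j.
  coefficient of dx ∧ dy: ∂f_2/∂x - ∂f_1/∂y = ∂(-x + y)/∂x - ∂(x^2)/∂y = -1
Assembling: d(omega) = (-1) dx ∧ dy.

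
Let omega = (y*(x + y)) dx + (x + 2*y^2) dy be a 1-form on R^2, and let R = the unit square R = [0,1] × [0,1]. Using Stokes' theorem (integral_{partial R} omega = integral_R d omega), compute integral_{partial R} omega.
integral_(partial R) omega = -1/2

Stokes: integral_partial_R omega = integral_R d omega with d omega = (∂Q/∂x - ∂P/∂y) dx ∧ dy.
  ∂Q/∂x = 1
  ∂P/∂y = x + 2*y
  integrand = ∂Q/∂x - ∂P/∂y = -x - 2*y + 1.
Integrating over R: integral_0^1 integral_0^1 (-x - 2*y + 1) dx dy = -1/2.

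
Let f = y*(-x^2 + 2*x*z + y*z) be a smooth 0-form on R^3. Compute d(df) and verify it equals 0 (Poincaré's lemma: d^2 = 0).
d(df) = 0

Step 1: df = sum_i (∂f/∂x_i) dx_i = (2*y*(-x + z)) dx + (-x^2 + 2*x*z + 2*y*z) dy + (y*(2*x + y)) dz.
Step 2: Apply d again. Using the 1-form formula, the coefficient of dx ∧ dy in d(df) is ∂^2 f/∂x ∂y - ∂^2 f/∂y ∂x = (-2*x + 2*z) - (-2*x + 2*z) = 0 (equality of mixed partials for smooth f).
Similarly for dx ∧ dz and dy ∧ dz — all coefficients vanish. So d(df) = 0.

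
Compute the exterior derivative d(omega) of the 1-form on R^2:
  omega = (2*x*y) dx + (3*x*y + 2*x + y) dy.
d(omega) = (-2*x + 3*y + 2) dx ∧ dy

For a 1-form omega = sum_i f_i dx_i, the exterior derivative is
  d(omega) = sum_{i < j} (∂f_j/∂x_i - ∂f_i/∂x_j) dx_i ∧ dx_j.
  coefficient of dx ∧ dy: ∂f_2/∂x - ∂f_1/∂y = ∂(3*x*y + 2*x + y)/∂x - ∂(2*x*y)/∂y = -2*x + 3*y + 2
Assembling: d(omega) = (-2*x + 3*y + 2) dx ∧ dy.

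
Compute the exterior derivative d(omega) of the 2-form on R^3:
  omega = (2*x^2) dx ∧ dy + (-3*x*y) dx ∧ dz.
d(omega) = (3*x) dx ∧ dy ∧ dz

For a 2-form omega = sum_{i<j} g_{ij} dx_i ∧ dx_j, the exterior derivative is
  d(omega) = sum_{i<j} d(g_{ij}) ∧ dx_i ∧ dx_j = sum_{i<j, k} (∂g_{ij}/∂x_k) dx_k ∧ dx_i ∧ dx_j.
Expand each term, using dx_k ∧ dx_i ∧ dx_j = sgn(permutation) dx_{(a)} ∧ dx_{(b)} ∧ dx_{(c)} with (a < b < c) sorted:
  d(-3*x*y) includes (∂/∂y)(-3*x*y) dy = (-3*x) dy, which multiplied by dx ∧ dz gives (3*x) dx ∧ dy ∧ dz
Collecting like 3-forms: d(omega) = (3*x) dx ∧ dy ∧ dz.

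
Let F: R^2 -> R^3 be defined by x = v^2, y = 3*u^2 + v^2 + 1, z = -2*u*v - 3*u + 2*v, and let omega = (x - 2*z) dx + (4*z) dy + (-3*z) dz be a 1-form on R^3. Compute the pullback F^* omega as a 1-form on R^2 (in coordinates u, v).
F^* omega = (-48*u^2*v - 72*u^2 - 12*u*v^2 + 12*u*v - 27*u + 12*v^2 + 18*v) du + (-12*u^2*v - 18*u^2 - 8*u*v^2 + 12*u*v + 18*u + 2*v^3 + 8*v^2 - 12*v) dv

Using F^*(f dg) = (f ∘ F) d(g ∘ F), substitute each coordinate x_i by F_i(u, v) in f_i, and replace dx_i by d F_i = (∂F_i/∂u) du + (∂F_i/∂v) dv.
  For the x component: f_1(F) = 4*u*v + 6*u + v^2 - 4*v; d F_1 = (0) du + (2*v) dv
  For the y component: f_2(F) = -8*u*v - 12*u + 8*v; d F_2 = (6*u) du + (2*v) dv
  For the z component: f_3(F) = 6*u*v + 9*u - 6*v; d F_3 = (-2*v - 3) du + (2 - 2*u) dv
Combining and collecting du, dv coefficients:
  coeff of du: -48*u^2*v - 72*u^2 - 12*u*v^2 + 12*u*v - 27*u + 12*v^2 + 18*v
  coeff of dv: -12*u^2*v - 18*u^2 - 8*u*v^2 + 12*u*v + 18*u + 2*v^3 + 8*v^2 - 12*v
F^* omega = (-48*u^2*v - 72*u^2 - 12*u*v^2 + 12*u*v - 27*u + 12*v^2 + 18*v) du + (-12*u^2*v - 18*u^2 - 8*u*v^2 + 12*u*v + 18*u + 2*v^3 + 8*v^2 - 12*v) dv.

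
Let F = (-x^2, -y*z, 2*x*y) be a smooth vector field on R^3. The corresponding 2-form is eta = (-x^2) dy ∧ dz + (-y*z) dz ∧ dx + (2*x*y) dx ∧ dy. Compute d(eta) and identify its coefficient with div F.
d(eta) = (-2*x - z) dx ∧ dy ∧ dz; div F = -2*x - z

For a 2-form in R^3 of the form above, applying d gives a 3-form with coefficient ∂P/∂x + ∂Q/∂y + ∂R/∂z:
  ∂P/∂x = -2*x
  ∂Q/∂y = -z
  ∂R/∂z = 0
Sum = -2*x - z, which is exactly div F.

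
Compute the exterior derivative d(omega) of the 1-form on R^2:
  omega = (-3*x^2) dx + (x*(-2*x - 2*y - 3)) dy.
d(omega) = (-4*x - 2*y - 3) dx ∧ dy

For a 1-form omega = sum_i f_i dx_i, the exterior derivative is
  d(omega) = sum_{i < j} (∂f_j/∂x_i - ∂f_i/∂x_j) dx_i ∧ dx_j.
  coefficient of dx ∧ dy: ∂f_2/∂x - ∂f_1/∂y = ∂(x*(-2*x - 2*y - 3))/∂x - ∂(-3*x^2)/∂y = -4*x - 2*y - 3
Assembling: d(omega) = (-4*x - 2*y - 3) dx ∧ dy.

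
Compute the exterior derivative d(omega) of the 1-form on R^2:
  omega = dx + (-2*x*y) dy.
d(omega) = (-2*y) dx ∧ dy

For a 1-form omega = sum_i f_i dx_i, the exterior derivative is
  d(omega) = sum_{i < j} (∂f_j/∂x_i - ∂f_i/∂x_j) dx_i ∧ dx_j.
  coefficient of dx ∧ dy: ∂f_2/∂x - ∂f_1/∂y = ∂(-2*x*y)/∂x - ∂(1)/∂y = -2*y
Assembling: d(omega) = (-2*y) dx ∧ dy.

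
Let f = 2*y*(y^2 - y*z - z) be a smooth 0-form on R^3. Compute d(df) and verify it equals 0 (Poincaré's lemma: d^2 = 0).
d(df) = 0

Step 1: df = sum_i (∂f/∂x_i) dx_i = (0) dx + (6*y^2 - 4*y*z - 2*z) dy + (2*y*(-y - 1)) dz.
Step 2: Apply d again. Using the 1-form formula, the coefficient of dx ∧ dy in d(df) is ∂^2 f/∂x ∂y - ∂^2 f/∂y ∂x = (0) - (0) = 0 (equality of mixed partials for smooth f).
Similarly for dx ∧ dz and dy ∧ dz — all coefficients vanish. So d(df) = 0.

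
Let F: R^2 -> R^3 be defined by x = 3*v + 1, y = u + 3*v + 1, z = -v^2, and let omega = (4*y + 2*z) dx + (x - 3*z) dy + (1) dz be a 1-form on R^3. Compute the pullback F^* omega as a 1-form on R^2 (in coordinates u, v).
F^* omega = (3*v^2 + 3*v + 1) du + (12*u + 3*v^2 + 43*v + 15) dv

Using F^*(f dg) = (f ∘ F) d(g ∘ F), substitute each coordinate x_i by F_i(u, v) in f_i, and replace dx_i by d F_i = (∂F_i/∂u) du + (∂F_i/∂v) dv.
  For the x component: f_1(F) = 4*u - 2*v^2 + 12*v + 4; d F_1 = (0) du + (3) dv
  For the y component: f_2(F) = 3*v^2 + 3*v + 1; d F_2 = (1) du + (3) dv
  For the z component: f_3(F) = 1; d F_3 = (0) du + (-2*v) dv
Combining and collecting du, dv coefficients:
  coeff of du: 3*v^2 + 3*v + 1
  coeff of dv: 12*u + 3*v^2 + 43*v + 15
F^* omega = (3*v^2 + 3*v + 1) du + (12*u + 3*v^2 + 43*v + 15) dv.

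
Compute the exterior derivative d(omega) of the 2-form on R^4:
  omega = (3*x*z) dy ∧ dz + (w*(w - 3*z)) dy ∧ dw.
d(omega) = (3*z) dx ∧ dy ∧ dz + (3*w) dy ∧ dz ∧ dw

For a 2-form omega = sum_{i<j} g_{ij} dx_i ∧ dx_j, the exterior derivative is
  d(omega) = sum_{i<j} d(g_{ij}) ∧ dx_i ∧ dx_j = sum_{i<j, k} (∂g_{ij}/∂x_k) dx_k ∧ dx_i ∧ dx_j.
Expand each term, using dx_k ∧ dx_i ∧ dx_j = sgn(permutation) dx_{(a)} ∧ dx_{(b)} ∧ dx_{(c)} with (a < b < c) sorted:
  d(3*x*z) includes (∂/∂x)(3*x*z) dx = (3*z) dx, which multiplied by dy ∧ dz gives (3*z) dx ∧ dy ∧ dz
  d(w*(w - 3*z)) includes (∂/∂z)(w*(w - 3*z)) dz = (-3*w) dz, which multiplied by dy ∧ dw gives (3*w) dy ∧ dz ∧ dw
Collecting like 3-forms: d(omega) = (3*z) dx ∧ dy ∧ dz + (3*w) dy ∧ dz ∧ dw.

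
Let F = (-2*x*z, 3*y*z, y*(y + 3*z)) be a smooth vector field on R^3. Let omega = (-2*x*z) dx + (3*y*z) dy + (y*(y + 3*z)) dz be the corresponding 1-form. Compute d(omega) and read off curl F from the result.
d(omega) = (-y + 3*z) dy ∧ dz + (-2*x) dz ∧ dx + (0) dx ∧ dy; curl F = (-y + 3*z, -2*x, 0)

d omega = sum_{i<j} (∂f_j/∂x_i - ∂f_i/∂x_j) dx_i ∧ dx_j. Under the identification (dy ∧ dz, dz ∧ dx, dx ∧ dy) ↔ (e_x, e_y, e_z), the coefficients are exactly the components of curl F. Compute:
  ∂R/∂y - ∂Q/∂z = (2*y + 3*z) - (3*y) = -y + 3*z
  ∂P/∂z - ∂R/∂x = (-2*x) - (0) = -2*x
  ∂Q/∂x - ∂P/∂y = (0) - (0) = 0.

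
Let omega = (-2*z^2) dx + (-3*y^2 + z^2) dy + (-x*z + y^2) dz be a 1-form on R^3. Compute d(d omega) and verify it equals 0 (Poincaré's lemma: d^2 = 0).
d(d omega) = 0

Step 1: d omega = sum_{i<j} (∂f_j/∂x_i - ∂f_i/∂x_j) dx_i ∧ dx_j:
  coeff of dx ∧ dy: 0
  coeff of dx ∧ dz: 3*z
  coeff of dy ∧ dz: 2*y - 2*z
Step 2: Apply d again to each 2-form coefficient. The only possible 3-form in R^3 is dx ∧ dy ∧ dz, with coefficient
  ∂(coeff of dy∧dz)/∂x - ∂(coeff of dx∧dz)/∂y + ∂(coeff of dx∧dy)/∂z
  = ∂/∂x (2*y - 2*z) - ∂/∂y (3*z) + ∂/∂z (0).
Each of these terms simplifies to sums of mixed partials that cancel in pairs. The result is 0 (by equality of mixed partials for smooth functions — Schwarz / Clairaut).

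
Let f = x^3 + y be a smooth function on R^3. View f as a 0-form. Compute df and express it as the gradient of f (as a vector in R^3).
df = (3*x^2) dx + (1) dy + (0) dz; grad f = (3*x^2, 1, 0)

For a 0-form f, d f = (∂f/∂x) dx + (∂f/∂y) dy + (∂f/∂z) dz. The components of the vector representation are exactly the entries of grad f in Cartesian coordinates:
  ∂f/∂x = 3*x^2
  ∂f/∂y = 1
  ∂f/∂z = 0.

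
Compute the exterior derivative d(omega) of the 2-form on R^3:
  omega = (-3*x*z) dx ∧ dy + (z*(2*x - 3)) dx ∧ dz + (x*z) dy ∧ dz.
d(omega) = (-3*x + z) dx ∧ dy ∧ dz

For a 2-form omega = sum_{i<j} g_{ij} dx_i ∧ dx_j, the exterior derivative is
  d(omega) = sum_{i<j} d(g_{ij}) ∧ dx_i ∧ dx_j = sum_{i<j, k} (∂g_{ij}/∂x_k) dx_k ∧ dx_i ∧ dx_j.
Expand each term, using dx_k ∧ dx_i ∧ dx_j = sgn(permutation) dx_{(a)} ∧ dx_{(b)} ∧ dx_{(c)} with (a < b < c) sorted:
  d(-3*x*z) includes (∂/∂z)(-3*x*z) dz = (-3*x) dz, which multiplied by dx ∧ dy gives (-3*x) dx ∧ dy ∧ dz
  d(x*z) includes (∂/∂x)(x*z) dx = (z) dx, which multiplied by dy ∧ dz gives (z) dx ∧ dy ∧ dz
Collecting like 3-forms: d(omega) = (-3*x + z) dx ∧ dy ∧ dz.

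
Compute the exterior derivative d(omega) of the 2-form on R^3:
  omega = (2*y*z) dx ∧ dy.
d(omega) = (2*y) dx ∧ dy ∧ dz

For a 2-form omega = sum_{i<j} g_{ij} dx_i ∧ dx_j, the exterior derivative is
  d(omega) = sum_{i<j} d(g_{ij}) ∧ dx_i ∧ dx_j = sum_{i<j, k} (∂g_{ij}/∂x_k) dx_k ∧ dx_i ∧ dx_j.
Expand each term, using dx_k ∧ dx_i ∧ dx_j = sgn(permutation) dx_{(a)} ∧ dx_{(b)} ∧ dx_{(c)} with (a < b < c) sorted:
  d(2*y*z) includes (∂/∂z)(2*y*z) dz = (2*y) dz, which multiplied by dx ∧ dy gives (2*y) dx ∧ dy ∧ dz
Collecting like 3-forms: d(omega) = (2*y) dx ∧ dy ∧ dz.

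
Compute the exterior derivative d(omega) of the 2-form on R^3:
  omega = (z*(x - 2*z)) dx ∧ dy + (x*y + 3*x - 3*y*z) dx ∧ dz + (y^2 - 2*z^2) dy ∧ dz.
d(omega) = (-z) dx ∧ dy ∧ dz

For a 2-form omega = sum_{i<j} g_{ij} dx_i ∧ dx_j, the exterior derivative is
  d(omega) = sum_{i<j} d(g_{ij}) ∧ dx_i ∧ dx_j = sum_{i<j, k} (∂g_{ij}/∂x_k) dx_k ∧ dx_i ∧ dx_j.
Expand each term, using dx_k ∧ dx_i ∧ dx_j = sgn(permutation) dx_{(a)} ∧ dx_{(b)} ∧ dx_{(c)} with (a < b < c) sorted:
  d(z*(x - 2*z)) includes (∂/∂z)(z*(x - 2*z)) dz = (x - 4*z) dz, which multiplied by dx ∧ dy gives (x - 4*z) dx ∧ dy ∧ dz
  d(x*y + 3*x - 3*y*z) includes (∂/∂y)(x*y + 3*x - 3*y*z) dy = (x - 3*z) dy, which multiplied by dx ∧ dz gives (-x + 3*z) dx ∧ dy ∧ dz
Collecting like 3-forms: d(omega) = (-z) dx ∧ dy ∧ dz.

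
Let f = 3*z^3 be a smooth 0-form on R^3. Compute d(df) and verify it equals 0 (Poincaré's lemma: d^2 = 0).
d(df) = 0

Step 1: df = sum_i (∂f/∂x_i) dx_i = (0) dx + (0) dy + (9*z^2) dz.
Step 2: Apply d again. Using the 1-form formula, the coefficient of dx ∧ dy in d(df) is ∂^2 f/∂x ∂y - ∂^2 f/∂y ∂x = (0) - (0) = 0 (equality of mixed partials for smooth f).
Similarly for dx ∧ dz and dy ∧ dz — all coefficients vanish. So d(df) = 0.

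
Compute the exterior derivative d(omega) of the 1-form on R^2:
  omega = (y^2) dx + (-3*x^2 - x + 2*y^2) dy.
d(omega) = (-6*x - 2*y - 1) dx ∧ dy

For a 1-form omega = sum_i f_i dx_i, the exterior derivative is
  d(omega) = sum_{i < j} (∂f_j/∂x_i - ∂f_i/∂x_j) dx_i ∧ dx_j.
  coefficient of dx ∧ dy: ∂f_2/∂x - ∂f_1/∂y = ∂(-3*x^2 - x + 2*y^2)/∂x - ∂(y^2)/∂y = -6*x - 2*y - 1
Assembling: d(omega) = (-6*x - 2*y - 1) dx ∧ dy.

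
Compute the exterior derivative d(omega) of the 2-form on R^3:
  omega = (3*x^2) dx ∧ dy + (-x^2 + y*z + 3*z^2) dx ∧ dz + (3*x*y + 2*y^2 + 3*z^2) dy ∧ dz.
d(omega) = (3*y - z) dx ∧ dy ∧ dz

For a 2-form omega = sum_{i<j} g_{ij} dx_i ∧ dx_j, the exterior derivative is
  d(omega) = sum_{i<j} d(g_{ij}) ∧ dx_i ∧ dx_j = sum_{i<j, k} (∂g_{ij}/∂x_k) dx_k ∧ dx_i ∧ dx_j.
Expand each term, using dx_k ∧ dx_i ∧ dx_j = sgn(permutation) dx_{(a)} ∧ dx_{(b)} ∧ dx_{(c)} with (a < b < c) sorted:
  d(-x^2 + y*z + 3*z^2) includes (∂/∂y)(-x^2 + y*z + 3*z^2) dy = (z) dy, which multiplied by dx ∧ dz gives (-z) dx ∧ dy ∧ dz
  d(3*x*y + 2*y^2 + 3*z^2) includes (∂/∂x)(3*x*y + 2*y^2 + 3*z^2) dx = (3*y) dx, which multiplied by dy ∧ dz gives (3*y) dx ∧ dy ∧ dz
Collecting like 3-forms: d(omega) = (3*y - z) dx ∧ dy ∧ dz.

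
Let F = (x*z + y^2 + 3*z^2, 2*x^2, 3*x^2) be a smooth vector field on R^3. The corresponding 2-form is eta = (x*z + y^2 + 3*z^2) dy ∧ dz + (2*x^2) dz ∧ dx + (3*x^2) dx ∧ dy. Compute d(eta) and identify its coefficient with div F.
d(eta) = (z) dx ∧ dy ∧ dz; div F = z

For a 2-form in R^3 of the form above, applying d gives a 3-form with coefficient ∂P/∂x + ∂Q/∂y + ∂R/∂z:
  ∂P/∂x = z
  ∂Q/∂y = 0
  ∂R/∂z = 0
Sum = z, which is exactly div F.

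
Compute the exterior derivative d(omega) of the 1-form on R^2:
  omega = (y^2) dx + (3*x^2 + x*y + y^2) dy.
d(omega) = (6*x - y) dx ∧ dy

For a 1-form omega = sum_i f_i dx_i, the exterior derivative is
  d(omega) = sum_{i < j} (∂f_j/∂x_i - ∂f_i/∂x_j) dx_i ∧ dx_j.
  coefficient of dx ∧ dy: ∂f_2/∂x - ∂f_1/∂y = ∂(3*x^2 + x*y + y^2)/∂x - ∂(y^2)/∂y = 6*x - y
Assembling: d(omega) = (6*x - y) dx ∧ dy.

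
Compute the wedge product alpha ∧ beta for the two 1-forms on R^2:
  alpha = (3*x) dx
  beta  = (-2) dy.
alpha ∧ beta = (-6*x) dx ∧ dy

Distribute the wedge, using dx_i ∧ dx_j = -dx_j ∧ dx_i and dx_i ∧ dx_i = 0. For each pair (i, j) with i < j, the coefficient of dx_i ∧ dx_j in alpha ∧ beta is (alpha_i * beta_j - alpha_j * beta_i). Collecting: alpha ∧ beta = (-6*x) dx ∧ dy.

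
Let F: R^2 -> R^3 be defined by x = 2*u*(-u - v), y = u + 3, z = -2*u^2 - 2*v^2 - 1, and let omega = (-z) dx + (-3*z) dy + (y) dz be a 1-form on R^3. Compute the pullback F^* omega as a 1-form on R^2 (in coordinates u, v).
F^* omega = (-8*u^3 - 4*u^2*v + 2*u^2 - 8*u*v^2 - 16*u - 4*v^3 + 6*v^2 - 2*v + 3) du + (-4*u^3 - 4*u*v^2 - 4*u*v - 2*u - 12*v) dv

Using F^*(f dg) = (f ∘ F) d(g ∘ F), substitute each coordinate x_i by F_i(u, v) in f_i, and replace dx_i by d F_i = (∂F_i/∂u) du + (∂F_i/∂v) dv.
  For the x component: f_1(F) = 2*u^2 + 2*v^2 + 1; d F_1 = (-4*u - 2*v) du + (-2*u) dv
  For the y component: f_2(F) = 6*u^2 + 6*v^2 + 3; d F_2 = (1) du + (0) dv
  For the z component: f_3(F) = u + 3; d F_3 = (-4*u) du + (-4*v) dv
Combining and collecting du, dv coefficients:
  coeff of du: -8*u^3 - 4*u^2*v + 2*u^2 - 8*u*v^2 - 16*u - 4*v^3 + 6*v^2 - 2*v + 3
  coeff of dv: -4*u^3 - 4*u*v^2 - 4*u*v - 2*u - 12*v
F^* omega = (-8*u^3 - 4*u^2*v + 2*u^2 - 8*u*v^2 - 16*u - 4*v^3 + 6*v^2 - 2*v + 3) du + (-4*u^3 - 4*u*v^2 - 4*u*v - 2*u - 12*v) dv.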